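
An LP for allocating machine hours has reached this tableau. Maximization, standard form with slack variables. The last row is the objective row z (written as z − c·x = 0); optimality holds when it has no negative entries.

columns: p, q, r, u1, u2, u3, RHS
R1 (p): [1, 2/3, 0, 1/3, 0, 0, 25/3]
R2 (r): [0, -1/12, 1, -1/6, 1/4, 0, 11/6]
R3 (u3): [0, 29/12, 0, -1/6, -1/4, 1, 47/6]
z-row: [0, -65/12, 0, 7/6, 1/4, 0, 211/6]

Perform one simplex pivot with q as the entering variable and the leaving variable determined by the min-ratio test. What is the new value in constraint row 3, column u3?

Ratio test on column q — row 1: (25/3)/(2/3) = 25/2; row 2: entry -1/12 ≤ 0; row 3: (47/6)/(29/12) = 94/29. Minimum is 94/29 at row 3 (u3 leaves); pivot element 29/12.
Divide row 3 by 29/12; eliminate column q from the other rows.
In the new row 3, the u3 entry is the old entry divided by the pivot: 1/(29/12) = 12/29.

12/29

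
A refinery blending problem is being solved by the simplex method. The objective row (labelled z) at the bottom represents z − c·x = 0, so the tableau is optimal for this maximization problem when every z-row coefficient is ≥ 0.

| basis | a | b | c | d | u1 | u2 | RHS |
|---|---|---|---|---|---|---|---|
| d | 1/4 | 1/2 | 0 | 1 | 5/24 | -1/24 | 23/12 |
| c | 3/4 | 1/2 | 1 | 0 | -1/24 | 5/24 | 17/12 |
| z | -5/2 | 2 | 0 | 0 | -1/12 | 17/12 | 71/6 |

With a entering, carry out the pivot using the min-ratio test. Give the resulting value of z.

149/9

Ratio test on column a — row 1: (23/12)/(1/4) = 23/3; row 2: (17/12)/(3/4) = 17/9. Minimum is 17/9 at row 2 (c leaves); pivot element 3/4.
Pivot on row 2; the z-row RHS becomes 71/6 − (-5/2)·(17/9) = 149/9.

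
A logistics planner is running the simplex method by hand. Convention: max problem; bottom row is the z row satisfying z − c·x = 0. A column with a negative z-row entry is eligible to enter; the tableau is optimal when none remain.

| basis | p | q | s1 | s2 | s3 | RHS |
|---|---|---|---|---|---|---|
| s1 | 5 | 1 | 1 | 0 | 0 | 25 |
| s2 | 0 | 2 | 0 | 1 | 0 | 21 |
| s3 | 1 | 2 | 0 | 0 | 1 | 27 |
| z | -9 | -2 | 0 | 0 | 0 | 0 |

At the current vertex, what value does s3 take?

27

s3 is basic (row 3); its value is the RHS of that row, 27.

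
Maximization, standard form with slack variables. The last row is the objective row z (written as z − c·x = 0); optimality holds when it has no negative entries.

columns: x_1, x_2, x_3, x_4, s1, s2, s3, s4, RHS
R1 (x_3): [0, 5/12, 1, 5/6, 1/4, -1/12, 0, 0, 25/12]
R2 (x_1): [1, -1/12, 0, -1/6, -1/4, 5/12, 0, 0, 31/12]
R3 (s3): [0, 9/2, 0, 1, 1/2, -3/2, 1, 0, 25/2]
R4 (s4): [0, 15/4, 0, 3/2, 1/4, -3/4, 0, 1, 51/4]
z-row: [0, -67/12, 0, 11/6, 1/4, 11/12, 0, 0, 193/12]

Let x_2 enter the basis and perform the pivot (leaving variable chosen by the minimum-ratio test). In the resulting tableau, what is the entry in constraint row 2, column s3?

1/54

Ratio test on column x_2 — row 1: (25/12)/(5/12) = 5; row 2: entry -1/12 ≤ 0; row 3: (25/2)/(9/2) = 25/9; row 4: (51/4)/(15/4) = 17/5. Minimum is 25/9 at row 3 (s3 leaves); pivot element 9/2.
Divide row 3 by 9/2; eliminate column x_2 from the other rows.
Row 2 update in column s3: 0 − (-1/12)·(2/9) = 1/54.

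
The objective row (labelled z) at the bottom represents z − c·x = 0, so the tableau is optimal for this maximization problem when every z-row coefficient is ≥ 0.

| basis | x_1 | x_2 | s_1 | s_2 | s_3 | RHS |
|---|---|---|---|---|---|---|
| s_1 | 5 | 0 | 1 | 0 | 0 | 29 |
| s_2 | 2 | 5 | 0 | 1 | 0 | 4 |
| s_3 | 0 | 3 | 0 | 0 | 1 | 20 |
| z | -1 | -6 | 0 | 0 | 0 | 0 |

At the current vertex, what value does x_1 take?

x_1 is not in the basis, so in the current basic feasible solution x_1 = 0.

0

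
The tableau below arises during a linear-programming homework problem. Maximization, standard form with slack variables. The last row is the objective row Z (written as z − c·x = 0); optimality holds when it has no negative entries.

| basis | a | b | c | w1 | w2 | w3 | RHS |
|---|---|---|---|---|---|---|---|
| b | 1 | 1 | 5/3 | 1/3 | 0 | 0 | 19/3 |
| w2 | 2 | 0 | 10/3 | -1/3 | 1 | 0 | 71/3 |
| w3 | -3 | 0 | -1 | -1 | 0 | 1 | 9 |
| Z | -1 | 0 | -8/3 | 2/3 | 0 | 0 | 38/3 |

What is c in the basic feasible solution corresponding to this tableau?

c is not in the basis, so in the current basic feasible solution c = 0.

0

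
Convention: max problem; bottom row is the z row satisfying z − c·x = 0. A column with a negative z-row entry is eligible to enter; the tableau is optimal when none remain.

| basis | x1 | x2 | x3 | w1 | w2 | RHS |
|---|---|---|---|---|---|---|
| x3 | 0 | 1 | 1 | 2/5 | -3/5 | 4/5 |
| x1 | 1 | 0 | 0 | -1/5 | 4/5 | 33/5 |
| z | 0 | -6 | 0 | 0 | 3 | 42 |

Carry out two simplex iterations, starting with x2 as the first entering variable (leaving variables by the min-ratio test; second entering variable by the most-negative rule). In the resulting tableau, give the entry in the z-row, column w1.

Ratio test on column x2 — row 1: (4/5)/1 = 4/5; row 2: entry 0 ≤ 0. Minimum is 4/5 at row 1 (x3 leaves); pivot element 1.
Divide row 1 by 1; eliminate column x2 from the other rows.
Second iteration: most negative z-row entry is -3/5 in column w2, so w2 enters.
Ratio test on column w2 — row 1: entry -3/5 ≤ 0; row 2: (33/5)/(4/5) = 33/4. Minimum is 33/4 at row 2 (x1 leaves); pivot element 4/5.
Divide row 2 by 4/5; eliminate column w2 from the other rows.
After both pivots, the entry at the z-row, column w1 is 9/4.

9/4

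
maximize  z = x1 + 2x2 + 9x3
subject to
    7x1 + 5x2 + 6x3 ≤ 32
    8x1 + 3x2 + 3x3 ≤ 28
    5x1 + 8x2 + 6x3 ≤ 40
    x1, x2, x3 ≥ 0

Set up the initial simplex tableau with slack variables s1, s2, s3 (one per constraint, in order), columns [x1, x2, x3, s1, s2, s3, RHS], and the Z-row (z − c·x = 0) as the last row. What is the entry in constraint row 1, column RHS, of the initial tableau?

32

The RHS of constraint 1 is b_1 = 32.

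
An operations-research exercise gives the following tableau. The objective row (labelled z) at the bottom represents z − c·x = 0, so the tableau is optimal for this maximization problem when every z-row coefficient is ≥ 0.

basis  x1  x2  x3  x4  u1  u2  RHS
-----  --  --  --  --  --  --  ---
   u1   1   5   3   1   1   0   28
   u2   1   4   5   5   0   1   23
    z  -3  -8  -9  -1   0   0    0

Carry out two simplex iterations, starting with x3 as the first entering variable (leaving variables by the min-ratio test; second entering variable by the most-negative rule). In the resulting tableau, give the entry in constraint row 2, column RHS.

23

Ratio test on column x3 — row 1: 28/3 = 28/3; row 2: 23/5 = 23/5. Minimum is 23/5 at row 2 (u2 leaves); pivot element 5.
Divide row 2 by 5; eliminate column x3 from the other rows.
Second iteration: most negative z-row entry is -6/5 in column x1, so x1 enters.
Ratio test on column x1 — row 1: (71/5)/(2/5) = 71/2; row 2: (23/5)/(1/5) = 23. Minimum is 23 at row 2 (x3 leaves); pivot element 1/5.
Divide row 2 by 1/5; eliminate column x1 from the other rows.
After both pivots, the entry at constraint row 2, column RHS is 23.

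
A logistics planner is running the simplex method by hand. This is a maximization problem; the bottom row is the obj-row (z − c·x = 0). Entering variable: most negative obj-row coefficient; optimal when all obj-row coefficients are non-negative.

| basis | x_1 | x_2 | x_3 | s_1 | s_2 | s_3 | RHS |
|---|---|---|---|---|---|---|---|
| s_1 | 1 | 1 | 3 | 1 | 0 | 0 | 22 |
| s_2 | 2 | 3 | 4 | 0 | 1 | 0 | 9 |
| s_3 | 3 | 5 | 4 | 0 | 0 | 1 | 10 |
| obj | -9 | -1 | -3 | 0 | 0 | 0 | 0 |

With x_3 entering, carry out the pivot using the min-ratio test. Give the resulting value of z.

Ratio test on column x_3 — row 1: 22/3 = 22/3; row 2: 9/4 = 9/4; row 3: 10/4 = 5/2. Minimum is 9/4 at row 2 (s_2 leaves); pivot element 4.
Pivot on row 2; the obj-row RHS becomes 0 − (-3)·(9/4) = 27/4.

27/4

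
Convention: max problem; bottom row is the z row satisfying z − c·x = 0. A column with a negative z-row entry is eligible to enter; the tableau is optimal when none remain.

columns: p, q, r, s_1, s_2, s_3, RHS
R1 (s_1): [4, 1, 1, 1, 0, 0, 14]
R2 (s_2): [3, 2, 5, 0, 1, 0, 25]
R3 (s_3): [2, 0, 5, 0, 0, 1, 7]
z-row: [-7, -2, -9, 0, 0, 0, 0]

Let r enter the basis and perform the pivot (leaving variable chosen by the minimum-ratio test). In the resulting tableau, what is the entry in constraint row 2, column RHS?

Ratio test on column r — row 1: 14/1 = 14; row 2: 25/5 = 5; row 3: 7/5 = 7/5. Minimum is 7/5 at row 3 (s_3 leaves); pivot element 5.
Divide row 3 by 5; eliminate column r from the other rows.
Row 2 update in column RHS: 25 − 5·(7/5) = 18.

18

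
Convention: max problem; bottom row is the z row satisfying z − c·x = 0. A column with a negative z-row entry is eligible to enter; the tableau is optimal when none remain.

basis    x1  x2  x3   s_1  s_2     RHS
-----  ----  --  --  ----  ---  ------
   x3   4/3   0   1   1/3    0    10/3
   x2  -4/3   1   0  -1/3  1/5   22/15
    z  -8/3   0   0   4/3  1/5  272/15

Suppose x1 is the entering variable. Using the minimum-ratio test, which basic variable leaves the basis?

Column x1 entries and ratios — x3: (10/3)/(4/3) = 5/2; x2: -4/3 ≤ 0, skip.
Smallest ratio is 5/2 in the row of x3, so x3 leaves.

x3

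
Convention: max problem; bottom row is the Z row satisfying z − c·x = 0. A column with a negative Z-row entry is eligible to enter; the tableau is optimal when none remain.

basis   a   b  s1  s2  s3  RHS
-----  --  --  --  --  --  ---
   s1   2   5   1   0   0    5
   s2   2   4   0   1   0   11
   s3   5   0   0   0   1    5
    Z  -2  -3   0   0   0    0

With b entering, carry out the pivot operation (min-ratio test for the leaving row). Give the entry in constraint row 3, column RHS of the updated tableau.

5

Ratio test on column b — row 1: 5/5 = 1; row 2: 11/4 = 11/4; row 3: entry 0 ≤ 0. Minimum is 1 at row 1 (s1 leaves); pivot element 5.
Divide row 1 by 5; eliminate column b from the other rows.
Row 3 update in column RHS: 5 − 0·1 = 5.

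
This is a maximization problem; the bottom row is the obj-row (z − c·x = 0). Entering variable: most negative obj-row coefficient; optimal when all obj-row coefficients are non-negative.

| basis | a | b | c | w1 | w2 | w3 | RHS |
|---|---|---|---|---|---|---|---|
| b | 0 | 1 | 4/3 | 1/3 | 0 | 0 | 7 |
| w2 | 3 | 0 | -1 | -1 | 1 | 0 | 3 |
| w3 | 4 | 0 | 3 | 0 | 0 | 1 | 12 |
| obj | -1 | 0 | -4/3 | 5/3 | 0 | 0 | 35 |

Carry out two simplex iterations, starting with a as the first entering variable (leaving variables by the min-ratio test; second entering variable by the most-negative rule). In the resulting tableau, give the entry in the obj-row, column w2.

Ratio test on column a — row 1: entry 0 ≤ 0; row 2: 3/3 = 1; row 3: 12/4 = 3. Minimum is 1 at row 2 (w2 leaves); pivot element 3.
Divide row 2 by 3; eliminate column a from the other rows.
Second iteration: most negative obj-row entry is -5/3 in column c, so c enters.
Ratio test on column c — row 1: 7/(4/3) = 21/4; row 2: entry -1/3 ≤ 0; row 3: 8/(13/3) = 24/13. Minimum is 24/13 at row 3 (w3 leaves); pivot element 13/3.
Divide row 3 by 13/3; eliminate column c from the other rows.
After both pivots, the entry at the obj-row, column w2 is -7/39.

-7/39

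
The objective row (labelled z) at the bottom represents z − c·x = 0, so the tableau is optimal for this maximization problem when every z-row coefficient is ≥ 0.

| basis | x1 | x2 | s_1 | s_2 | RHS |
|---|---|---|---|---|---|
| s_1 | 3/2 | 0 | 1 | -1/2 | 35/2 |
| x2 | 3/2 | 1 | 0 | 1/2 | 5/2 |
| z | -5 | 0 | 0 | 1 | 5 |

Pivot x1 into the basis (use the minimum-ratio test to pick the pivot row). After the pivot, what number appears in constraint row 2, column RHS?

5/3

Ratio test on column x1 — row 1: (35/2)/(3/2) = 35/3; row 2: (5/2)/(3/2) = 5/3. Minimum is 5/3 at row 2 (x2 leaves); pivot element 3/2.
Divide row 2 by 3/2; eliminate column x1 from the other rows.
In the new row 2, the RHS entry is the old entry divided by the pivot: (5/2)/(3/2) = 5/3.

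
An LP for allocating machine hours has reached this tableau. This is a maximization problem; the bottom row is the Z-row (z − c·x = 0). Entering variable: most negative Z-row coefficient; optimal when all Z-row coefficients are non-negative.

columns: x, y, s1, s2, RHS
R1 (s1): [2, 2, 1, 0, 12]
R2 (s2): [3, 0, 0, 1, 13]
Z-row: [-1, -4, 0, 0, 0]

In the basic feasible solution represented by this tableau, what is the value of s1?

s1 is basic (row 1); its value is the RHS of that row, 12.

12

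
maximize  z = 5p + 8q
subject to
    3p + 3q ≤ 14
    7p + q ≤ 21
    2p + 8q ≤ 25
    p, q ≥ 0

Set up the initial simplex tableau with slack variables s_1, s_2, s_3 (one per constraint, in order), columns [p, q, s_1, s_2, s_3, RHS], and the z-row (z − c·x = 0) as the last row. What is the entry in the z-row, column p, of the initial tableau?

-5

The z-row carries the negated objective coefficients: the p entry is -5.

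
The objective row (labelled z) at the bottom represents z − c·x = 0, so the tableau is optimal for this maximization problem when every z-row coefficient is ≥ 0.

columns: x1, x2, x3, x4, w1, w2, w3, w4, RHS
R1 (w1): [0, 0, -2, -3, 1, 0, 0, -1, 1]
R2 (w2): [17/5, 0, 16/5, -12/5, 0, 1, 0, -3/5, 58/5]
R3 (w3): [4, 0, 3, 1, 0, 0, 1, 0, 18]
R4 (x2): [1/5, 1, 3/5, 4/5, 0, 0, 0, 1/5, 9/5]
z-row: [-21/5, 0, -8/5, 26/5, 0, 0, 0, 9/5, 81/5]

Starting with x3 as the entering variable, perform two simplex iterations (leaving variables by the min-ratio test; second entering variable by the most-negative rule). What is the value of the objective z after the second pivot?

Ratio test on column x3 — row 1: entry -2 ≤ 0; row 2: (58/5)/(16/5) = 29/8; row 3: 18/3 = 6; row 4: (9/5)/(3/5) = 3. Minimum is 3 at row 4 (x2 leaves); pivot element 3/5.
Pivot on row 4; the z-row RHS becomes 81/5 − (-8/5)·3 = 21.
Next entering variable (most negative z-row entry -11/3): x1.
Ratio test on column x1 — row 1: 7/(2/3) = 21/2; row 2: 2/(7/3) = 6/7; row 3: 9/3 = 3; row 4: 3/(1/3) = 9. Minimum is 6/7 at row 2 (w2 leaves); pivot element 7/3.
After the second pivot the z-row RHS is 21 − (-11/3)·(6/7) = 169/7.

169/7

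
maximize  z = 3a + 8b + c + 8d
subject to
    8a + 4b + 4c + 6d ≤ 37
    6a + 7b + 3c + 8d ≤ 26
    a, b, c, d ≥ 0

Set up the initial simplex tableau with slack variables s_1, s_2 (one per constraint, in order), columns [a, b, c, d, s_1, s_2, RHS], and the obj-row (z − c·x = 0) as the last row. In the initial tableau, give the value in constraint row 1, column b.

Constraint 1 has coefficient 4 on b.

4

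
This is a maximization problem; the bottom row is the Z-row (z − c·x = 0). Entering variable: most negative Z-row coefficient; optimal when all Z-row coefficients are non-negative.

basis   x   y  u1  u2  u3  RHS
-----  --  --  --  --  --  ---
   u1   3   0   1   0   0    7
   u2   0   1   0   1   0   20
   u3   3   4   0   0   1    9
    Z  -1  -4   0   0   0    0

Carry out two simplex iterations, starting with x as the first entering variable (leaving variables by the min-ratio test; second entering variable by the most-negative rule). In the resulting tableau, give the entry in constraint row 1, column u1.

1/3

Ratio test on column x — row 1: 7/3 = 7/3; row 2: entry 0 ≤ 0; row 3: 9/3 = 3. Minimum is 7/3 at row 1 (u1 leaves); pivot element 3.
Divide row 1 by 3; eliminate column x from the other rows.
Second iteration: most negative Z-row entry is -4 in column y, so y enters.
Ratio test on column y — row 1: entry 0 ≤ 0; row 2: 20/1 = 20; row 3: 2/4 = 1/2. Minimum is 1/2 at row 3 (u3 leaves); pivot element 4.
Divide row 3 by 4; eliminate column y from the other rows.
After both pivots, the entry at constraint row 1, column u1 is 1/3.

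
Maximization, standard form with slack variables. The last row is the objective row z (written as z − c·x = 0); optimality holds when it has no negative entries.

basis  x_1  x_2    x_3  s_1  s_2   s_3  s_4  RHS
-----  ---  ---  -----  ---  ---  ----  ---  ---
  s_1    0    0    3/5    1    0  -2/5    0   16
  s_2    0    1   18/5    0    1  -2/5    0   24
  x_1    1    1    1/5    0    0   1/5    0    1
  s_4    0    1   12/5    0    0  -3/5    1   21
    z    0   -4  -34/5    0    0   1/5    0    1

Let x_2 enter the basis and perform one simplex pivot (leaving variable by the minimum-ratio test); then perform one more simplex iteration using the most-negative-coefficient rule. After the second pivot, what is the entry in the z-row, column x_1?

34

Ratio test on column x_2 — row 1: entry 0 ≤ 0; row 2: 24/1 = 24; row 3: 1/1 = 1; row 4: 21/1 = 21. Minimum is 1 at row 3 (x_1 leaves); pivot element 1.
Divide row 3 by 1; eliminate column x_2 from the other rows.
Second iteration: most negative z-row entry is -6 in column x_3, so x_3 enters.
Ratio test on column x_3 — row 1: 16/(3/5) = 80/3; row 2: 23/(17/5) = 115/17; row 3: 1/(1/5) = 5; row 4: 20/(11/5) = 100/11. Minimum is 5 at row 3 (x_2 leaves); pivot element 1/5.
Divide row 3 by 1/5; eliminate column x_3 from the other rows.
After both pivots, the entry at the z-row, column x_1 is 34.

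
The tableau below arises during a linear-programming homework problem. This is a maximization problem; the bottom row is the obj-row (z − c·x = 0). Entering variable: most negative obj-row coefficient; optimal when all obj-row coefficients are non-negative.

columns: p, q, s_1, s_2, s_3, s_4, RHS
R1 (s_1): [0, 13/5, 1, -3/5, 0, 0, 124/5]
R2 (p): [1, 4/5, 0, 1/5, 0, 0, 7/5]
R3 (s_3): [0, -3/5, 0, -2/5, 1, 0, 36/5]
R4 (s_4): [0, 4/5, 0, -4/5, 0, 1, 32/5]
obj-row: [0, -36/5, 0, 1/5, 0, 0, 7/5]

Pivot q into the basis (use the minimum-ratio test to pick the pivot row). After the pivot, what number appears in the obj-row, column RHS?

Ratio test on column q — row 1: (124/5)/(13/5) = 124/13; row 2: (7/5)/(4/5) = 7/4; row 3: entry -3/5 ≤ 0; row 4: (32/5)/(4/5) = 8. Minimum is 7/4 at row 2 (p leaves); pivot element 4/5.
Divide row 2 by 4/5; eliminate column q from the other rows.
obj-row update in column RHS: 7/5 − (-36/5)·(7/4) = 14.

14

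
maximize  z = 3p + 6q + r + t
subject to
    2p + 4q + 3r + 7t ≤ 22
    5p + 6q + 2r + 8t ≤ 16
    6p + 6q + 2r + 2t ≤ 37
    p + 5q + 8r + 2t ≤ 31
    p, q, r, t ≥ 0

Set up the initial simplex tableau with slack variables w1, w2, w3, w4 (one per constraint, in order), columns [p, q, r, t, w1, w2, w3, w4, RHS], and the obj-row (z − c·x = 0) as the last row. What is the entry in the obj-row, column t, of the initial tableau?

The obj-row carries the negated objective coefficients: the t entry is -1.

-1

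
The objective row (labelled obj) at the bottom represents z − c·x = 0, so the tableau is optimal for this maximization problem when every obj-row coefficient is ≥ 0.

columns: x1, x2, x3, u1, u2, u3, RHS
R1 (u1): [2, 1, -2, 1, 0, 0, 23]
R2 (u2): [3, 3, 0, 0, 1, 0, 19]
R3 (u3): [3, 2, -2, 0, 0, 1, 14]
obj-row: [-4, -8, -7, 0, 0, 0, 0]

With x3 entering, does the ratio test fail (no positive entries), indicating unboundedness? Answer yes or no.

Every constraint-row entry in column x3 is ≤ 0, so increasing x3 is unbounded.

yes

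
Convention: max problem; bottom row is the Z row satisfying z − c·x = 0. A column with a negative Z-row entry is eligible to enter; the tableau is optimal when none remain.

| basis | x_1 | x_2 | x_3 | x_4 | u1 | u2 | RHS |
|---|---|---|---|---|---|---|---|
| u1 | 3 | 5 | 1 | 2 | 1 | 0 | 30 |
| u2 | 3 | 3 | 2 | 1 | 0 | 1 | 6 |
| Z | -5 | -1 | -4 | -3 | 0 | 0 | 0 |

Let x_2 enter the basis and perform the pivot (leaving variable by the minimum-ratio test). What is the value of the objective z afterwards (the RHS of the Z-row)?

Ratio test on column x_2 — row 1: 30/5 = 6; row 2: 6/3 = 2. Minimum is 2 at row 2 (u2 leaves); pivot element 3.
Pivot on row 2; the Z-row RHS becomes 0 − (-1)·2 = 2.

2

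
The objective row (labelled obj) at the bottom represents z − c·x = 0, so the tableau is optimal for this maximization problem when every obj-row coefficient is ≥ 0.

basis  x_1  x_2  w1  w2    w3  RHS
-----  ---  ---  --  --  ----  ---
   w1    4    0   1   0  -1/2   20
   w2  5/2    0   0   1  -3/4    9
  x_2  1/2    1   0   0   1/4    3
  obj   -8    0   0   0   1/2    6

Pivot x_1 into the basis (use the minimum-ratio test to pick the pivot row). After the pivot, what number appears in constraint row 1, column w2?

Ratio test on column x_1 — row 1: 20/4 = 5; row 2: 9/(5/2) = 18/5; row 3: 3/(1/2) = 6. Minimum is 18/5 at row 2 (w2 leaves); pivot element 5/2.
Divide row 2 by 5/2; eliminate column x_1 from the other rows.
Row 1 update in column w2: 0 − 4·(2/5) = -8/5.

-8/5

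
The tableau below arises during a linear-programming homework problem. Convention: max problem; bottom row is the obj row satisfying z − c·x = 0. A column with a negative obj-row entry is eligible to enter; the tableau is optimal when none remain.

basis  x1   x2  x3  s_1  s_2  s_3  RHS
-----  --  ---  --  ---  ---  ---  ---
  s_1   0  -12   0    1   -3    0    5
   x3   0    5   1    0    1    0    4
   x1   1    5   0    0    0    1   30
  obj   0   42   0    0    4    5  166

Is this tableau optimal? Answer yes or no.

Every obj-row coefficient is ≥ 0, so the tableau is optimal.

yes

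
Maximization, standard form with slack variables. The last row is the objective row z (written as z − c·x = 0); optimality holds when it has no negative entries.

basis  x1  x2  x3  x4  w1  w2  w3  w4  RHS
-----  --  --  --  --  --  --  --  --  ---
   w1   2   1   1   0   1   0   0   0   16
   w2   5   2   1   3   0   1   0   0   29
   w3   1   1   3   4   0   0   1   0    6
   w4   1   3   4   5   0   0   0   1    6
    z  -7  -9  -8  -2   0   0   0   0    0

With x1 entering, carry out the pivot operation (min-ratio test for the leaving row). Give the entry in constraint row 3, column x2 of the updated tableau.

Ratio test on column x1 — row 1: 16/2 = 8; row 2: 29/5 = 29/5; row 3: 6/1 = 6; row 4: 6/1 = 6. Minimum is 29/5 at row 2 (w2 leaves); pivot element 5.
Divide row 2 by 5; eliminate column x1 from the other rows.
Row 3 update in column x2: 1 − 1·(2/5) = 3/5.

3/5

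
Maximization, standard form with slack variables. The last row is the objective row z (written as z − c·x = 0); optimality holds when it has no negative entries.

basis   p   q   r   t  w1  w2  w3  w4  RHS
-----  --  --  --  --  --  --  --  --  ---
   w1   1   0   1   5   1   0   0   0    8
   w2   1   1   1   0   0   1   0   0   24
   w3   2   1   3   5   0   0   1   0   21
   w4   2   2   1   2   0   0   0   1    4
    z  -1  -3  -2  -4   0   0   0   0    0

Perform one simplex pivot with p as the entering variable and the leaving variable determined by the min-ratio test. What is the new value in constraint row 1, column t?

4

Ratio test on column p — row 1: 8/1 = 8; row 2: 24/1 = 24; row 3: 21/2 = 21/2; row 4: 4/2 = 2. Minimum is 2 at row 4 (w4 leaves); pivot element 2.
Divide row 4 by 2; eliminate column p from the other rows.
Row 1 update in column t: 5 − 1·1 = 4.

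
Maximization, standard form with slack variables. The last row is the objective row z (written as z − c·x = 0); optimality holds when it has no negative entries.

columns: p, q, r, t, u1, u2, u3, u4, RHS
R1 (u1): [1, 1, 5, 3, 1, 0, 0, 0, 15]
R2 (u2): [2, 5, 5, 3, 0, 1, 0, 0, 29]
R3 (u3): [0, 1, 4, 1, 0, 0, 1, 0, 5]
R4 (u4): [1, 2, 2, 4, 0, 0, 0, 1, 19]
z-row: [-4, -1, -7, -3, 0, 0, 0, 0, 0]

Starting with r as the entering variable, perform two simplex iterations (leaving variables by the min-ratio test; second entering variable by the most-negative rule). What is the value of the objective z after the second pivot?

Ratio test on column r — row 1: 15/5 = 3; row 2: 29/5 = 29/5; row 3: 5/4 = 5/4; row 4: 19/2 = 19/2. Minimum is 5/4 at row 3 (u3 leaves); pivot element 4.
Pivot on row 3; the z-row RHS becomes 0 − (-7)·(5/4) = 35/4.
Next entering variable (most negative z-row entry -4): p.
Ratio test on column p — row 1: (35/4)/1 = 35/4; row 2: (91/4)/2 = 91/8; row 3: entry 0 ≤ 0; row 4: (33/2)/1 = 33/2. Minimum is 35/4 at row 1 (u1 leaves); pivot element 1.
After the second pivot the z-row RHS is 35/4 − (-4)·(35/4) = 175/4.

175/4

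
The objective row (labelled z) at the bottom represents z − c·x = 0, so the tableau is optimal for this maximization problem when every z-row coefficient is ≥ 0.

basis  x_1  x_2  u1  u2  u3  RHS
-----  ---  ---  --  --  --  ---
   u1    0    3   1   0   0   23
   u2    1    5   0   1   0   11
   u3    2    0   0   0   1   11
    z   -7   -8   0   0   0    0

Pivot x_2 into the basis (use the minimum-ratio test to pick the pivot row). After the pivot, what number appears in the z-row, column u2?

8/5

Ratio test on column x_2 — row 1: 23/3 = 23/3; row 2: 11/5 = 11/5; row 3: entry 0 ≤ 0. Minimum is 11/5 at row 2 (u2 leaves); pivot element 5.
Divide row 2 by 5; eliminate column x_2 from the other rows.
z-row update in column u2: 0 − (-8)·(1/5) = 8/5.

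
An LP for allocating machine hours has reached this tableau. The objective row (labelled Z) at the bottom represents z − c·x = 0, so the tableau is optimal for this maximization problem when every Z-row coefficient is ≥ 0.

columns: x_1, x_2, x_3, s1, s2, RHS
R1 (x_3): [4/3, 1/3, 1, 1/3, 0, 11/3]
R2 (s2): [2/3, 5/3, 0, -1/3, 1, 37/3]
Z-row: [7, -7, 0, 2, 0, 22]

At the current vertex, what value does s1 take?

s1 is not in the basis, so in the current basic feasible solution s1 = 0.

0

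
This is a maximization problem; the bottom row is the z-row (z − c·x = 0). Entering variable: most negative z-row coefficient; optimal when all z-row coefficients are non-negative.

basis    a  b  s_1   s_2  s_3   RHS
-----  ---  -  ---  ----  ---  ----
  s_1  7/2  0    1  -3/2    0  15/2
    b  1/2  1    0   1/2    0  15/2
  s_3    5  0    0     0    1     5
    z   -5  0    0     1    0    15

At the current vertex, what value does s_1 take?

15/2

s_1 is basic (row 1); its value is the RHS of that row, 15/2.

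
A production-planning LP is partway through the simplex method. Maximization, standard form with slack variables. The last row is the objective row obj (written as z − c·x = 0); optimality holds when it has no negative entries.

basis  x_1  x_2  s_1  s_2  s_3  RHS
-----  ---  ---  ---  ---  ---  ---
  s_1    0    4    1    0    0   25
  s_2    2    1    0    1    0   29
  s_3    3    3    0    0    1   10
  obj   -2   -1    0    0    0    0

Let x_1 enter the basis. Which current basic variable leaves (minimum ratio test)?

Column x_1 entries and ratios — s_1: 0 ≤ 0, skip; s_2: 29/2 = 29/2; s_3: 10/3 = 10/3.
Smallest ratio is 10/3 in the row of s_3, so s_3 leaves.

s_3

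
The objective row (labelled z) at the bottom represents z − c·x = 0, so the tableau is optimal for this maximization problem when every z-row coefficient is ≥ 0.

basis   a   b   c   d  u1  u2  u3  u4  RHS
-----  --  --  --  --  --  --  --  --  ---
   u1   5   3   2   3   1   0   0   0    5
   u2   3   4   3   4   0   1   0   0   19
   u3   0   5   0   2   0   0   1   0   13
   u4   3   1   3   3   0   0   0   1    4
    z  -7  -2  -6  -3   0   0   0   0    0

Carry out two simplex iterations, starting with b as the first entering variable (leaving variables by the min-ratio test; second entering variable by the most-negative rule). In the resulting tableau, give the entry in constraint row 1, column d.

3/7

Ratio test on column b — row 1: 5/3 = 5/3; row 2: 19/4 = 19/4; row 3: 13/5 = 13/5; row 4: 4/1 = 4. Minimum is 5/3 at row 1 (u1 leaves); pivot element 3.
Divide row 1 by 3; eliminate column b from the other rows.
Second iteration: most negative z-row entry is -14/3 in column c, so c enters.
Ratio test on column c — row 1: (5/3)/(2/3) = 5/2; row 2: (37/3)/(1/3) = 37; row 3: entry -10/3 ≤ 0; row 4: (7/3)/(7/3) = 1. Minimum is 1 at row 4 (u4 leaves); pivot element 7/3.
Divide row 4 by 7/3; eliminate column c from the other rows.
After both pivots, the entry at constraint row 1, column d is 3/7.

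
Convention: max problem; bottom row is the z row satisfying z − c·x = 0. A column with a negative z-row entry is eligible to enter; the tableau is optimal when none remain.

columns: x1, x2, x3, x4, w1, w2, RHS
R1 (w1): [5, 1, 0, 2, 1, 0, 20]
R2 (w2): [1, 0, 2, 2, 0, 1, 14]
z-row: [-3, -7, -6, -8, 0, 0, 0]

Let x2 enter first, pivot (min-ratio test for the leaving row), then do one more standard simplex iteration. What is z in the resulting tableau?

182

Ratio test on column x2 — row 1: 20/1 = 20; row 2: entry 0 ≤ 0. Minimum is 20 at row 1 (w1 leaves); pivot element 1.
Pivot on row 1; the z-row RHS becomes 0 − (-7)·20 = 140.
Next entering variable (most negative z-row entry -6): x3.
Ratio test on column x3 — row 1: entry 0 ≤ 0; row 2: 14/2 = 7. Minimum is 7 at row 2 (w2 leaves); pivot element 2.
After the second pivot the z-row RHS is 140 − (-6)·7 = 182.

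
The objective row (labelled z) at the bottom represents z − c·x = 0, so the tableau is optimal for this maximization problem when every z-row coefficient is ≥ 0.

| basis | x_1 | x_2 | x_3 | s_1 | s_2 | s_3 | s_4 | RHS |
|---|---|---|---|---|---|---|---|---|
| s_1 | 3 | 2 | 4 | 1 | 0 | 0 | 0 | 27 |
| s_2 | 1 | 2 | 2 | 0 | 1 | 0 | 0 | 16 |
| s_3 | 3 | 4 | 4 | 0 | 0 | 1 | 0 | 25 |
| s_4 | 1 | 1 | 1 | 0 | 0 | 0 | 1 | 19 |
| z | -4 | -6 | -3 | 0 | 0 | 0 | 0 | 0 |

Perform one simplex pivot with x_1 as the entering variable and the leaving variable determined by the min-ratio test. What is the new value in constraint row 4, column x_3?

-1/3

Ratio test on column x_1 — row 1: 27/3 = 9; row 2: 16/1 = 16; row 3: 25/3 = 25/3; row 4: 19/1 = 19. Minimum is 25/3 at row 3 (s_3 leaves); pivot element 3.
Divide row 3 by 3; eliminate column x_1 from the other rows.
Row 4 update in column x_3: 1 − 1·(4/3) = -1/3.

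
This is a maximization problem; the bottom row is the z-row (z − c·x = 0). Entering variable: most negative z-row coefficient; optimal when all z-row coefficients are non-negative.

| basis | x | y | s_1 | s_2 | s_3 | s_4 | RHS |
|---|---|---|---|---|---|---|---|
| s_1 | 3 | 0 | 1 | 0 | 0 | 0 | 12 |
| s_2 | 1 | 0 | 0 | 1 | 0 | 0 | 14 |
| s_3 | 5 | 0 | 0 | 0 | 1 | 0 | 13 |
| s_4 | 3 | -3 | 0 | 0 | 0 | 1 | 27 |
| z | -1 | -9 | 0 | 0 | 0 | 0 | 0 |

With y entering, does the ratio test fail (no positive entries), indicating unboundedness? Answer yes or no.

yes

Every constraint-row entry in column y is ≤ 0, so increasing y is unbounded.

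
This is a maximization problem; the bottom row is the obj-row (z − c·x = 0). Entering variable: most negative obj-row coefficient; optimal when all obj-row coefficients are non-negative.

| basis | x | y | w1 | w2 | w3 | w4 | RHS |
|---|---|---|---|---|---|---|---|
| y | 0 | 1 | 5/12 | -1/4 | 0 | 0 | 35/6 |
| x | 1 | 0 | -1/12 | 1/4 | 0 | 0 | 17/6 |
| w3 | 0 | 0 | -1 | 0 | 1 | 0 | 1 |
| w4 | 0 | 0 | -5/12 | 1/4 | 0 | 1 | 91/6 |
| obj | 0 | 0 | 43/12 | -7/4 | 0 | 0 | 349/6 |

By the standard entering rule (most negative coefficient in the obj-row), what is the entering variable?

Negative obj-row entries: w2: -7/4.
The most negative is -7/4 in column w2, so w2 enters.

w2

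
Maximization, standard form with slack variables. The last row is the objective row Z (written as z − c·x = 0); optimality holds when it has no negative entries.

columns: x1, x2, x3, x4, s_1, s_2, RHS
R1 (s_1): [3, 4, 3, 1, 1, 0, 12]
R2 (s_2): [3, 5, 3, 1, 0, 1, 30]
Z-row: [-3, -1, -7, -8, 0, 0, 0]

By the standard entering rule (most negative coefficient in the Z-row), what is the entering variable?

x4

Negative Z-row entries: x1: -3, x2: -1, x3: -7, x4: -8.
The most negative is -8 in column x4, so x4 enters.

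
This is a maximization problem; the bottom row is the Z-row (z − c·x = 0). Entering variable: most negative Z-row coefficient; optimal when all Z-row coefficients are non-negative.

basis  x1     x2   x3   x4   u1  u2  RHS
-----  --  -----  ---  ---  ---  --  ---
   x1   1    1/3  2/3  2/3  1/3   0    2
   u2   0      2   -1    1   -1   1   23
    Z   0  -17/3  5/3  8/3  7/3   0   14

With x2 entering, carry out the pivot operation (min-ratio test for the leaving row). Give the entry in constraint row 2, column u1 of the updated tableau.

Ratio test on column x2 — row 1: 2/(1/3) = 6; row 2: 23/2 = 23/2. Minimum is 6 at row 1 (x1 leaves); pivot element 1/3.
Divide row 1 by 1/3; eliminate column x2 from the other rows.
Row 2 update in column u1: -1 − 2·1 = -3.

-3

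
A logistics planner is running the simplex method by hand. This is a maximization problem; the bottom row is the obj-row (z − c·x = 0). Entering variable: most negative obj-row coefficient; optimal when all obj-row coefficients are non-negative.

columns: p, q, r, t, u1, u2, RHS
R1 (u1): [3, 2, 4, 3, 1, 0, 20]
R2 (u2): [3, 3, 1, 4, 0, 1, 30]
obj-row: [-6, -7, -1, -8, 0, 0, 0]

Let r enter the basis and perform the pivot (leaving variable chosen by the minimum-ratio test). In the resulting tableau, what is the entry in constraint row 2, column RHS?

25

Ratio test on column r — row 1: 20/4 = 5; row 2: 30/1 = 30. Minimum is 5 at row 1 (u1 leaves); pivot element 4.
Divide row 1 by 4; eliminate column r from the other rows.
Row 2 update in column RHS: 30 − 1·5 = 25.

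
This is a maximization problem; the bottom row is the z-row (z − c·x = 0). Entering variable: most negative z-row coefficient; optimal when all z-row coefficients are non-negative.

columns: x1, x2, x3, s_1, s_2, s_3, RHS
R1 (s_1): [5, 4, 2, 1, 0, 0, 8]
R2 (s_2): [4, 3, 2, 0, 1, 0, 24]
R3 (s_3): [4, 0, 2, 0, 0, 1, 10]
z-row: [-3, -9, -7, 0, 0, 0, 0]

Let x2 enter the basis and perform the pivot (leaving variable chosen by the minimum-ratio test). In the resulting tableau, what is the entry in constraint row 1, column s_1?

1/4

Ratio test on column x2 — row 1: 8/4 = 2; row 2: 24/3 = 8; row 3: entry 0 ≤ 0. Minimum is 2 at row 1 (s_1 leaves); pivot element 4.
Divide row 1 by 4; eliminate column x2 from the other rows.
In the new row 1, the s_1 entry is the old entry divided by the pivot: 1/4 = 1/4.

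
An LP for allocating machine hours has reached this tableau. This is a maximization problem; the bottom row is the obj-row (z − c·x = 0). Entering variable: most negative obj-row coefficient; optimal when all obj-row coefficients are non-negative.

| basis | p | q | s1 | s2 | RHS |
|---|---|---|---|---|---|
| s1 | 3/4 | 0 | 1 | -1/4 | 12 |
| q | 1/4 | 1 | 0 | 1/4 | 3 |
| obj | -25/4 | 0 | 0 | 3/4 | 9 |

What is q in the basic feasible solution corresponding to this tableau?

3

q is basic (row 2); its value is the RHS of that row, 3.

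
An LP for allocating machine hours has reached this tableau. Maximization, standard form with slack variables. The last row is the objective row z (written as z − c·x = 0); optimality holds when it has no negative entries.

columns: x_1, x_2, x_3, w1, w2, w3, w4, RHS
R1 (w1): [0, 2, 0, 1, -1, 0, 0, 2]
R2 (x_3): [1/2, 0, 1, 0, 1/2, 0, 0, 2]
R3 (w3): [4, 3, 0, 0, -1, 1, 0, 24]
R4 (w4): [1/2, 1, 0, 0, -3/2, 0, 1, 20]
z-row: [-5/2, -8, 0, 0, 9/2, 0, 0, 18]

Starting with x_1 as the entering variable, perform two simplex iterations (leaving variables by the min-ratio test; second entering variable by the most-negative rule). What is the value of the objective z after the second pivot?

36

Ratio test on column x_1 — row 1: entry 0 ≤ 0; row 2: 2/(1/2) = 4; row 3: 24/4 = 6; row 4: 20/(1/2) = 40. Minimum is 4 at row 2 (x_3 leaves); pivot element 1/2.
Pivot on row 2; the z-row RHS becomes 18 − (-5/2)·4 = 28.
Next entering variable (most negative z-row entry -8): x_2.
Ratio test on column x_2 — row 1: 2/2 = 1; row 2: entry 0 ≤ 0; row 3: 8/3 = 8/3; row 4: 18/1 = 18. Minimum is 1 at row 1 (w1 leaves); pivot element 2.
After the second pivot the z-row RHS is 28 − (-8)·1 = 36.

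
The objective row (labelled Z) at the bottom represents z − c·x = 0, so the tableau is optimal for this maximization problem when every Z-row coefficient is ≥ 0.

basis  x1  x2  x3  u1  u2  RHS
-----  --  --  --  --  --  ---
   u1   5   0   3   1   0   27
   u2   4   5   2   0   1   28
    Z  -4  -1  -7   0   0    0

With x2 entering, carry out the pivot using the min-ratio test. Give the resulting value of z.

Ratio test on column x2 — row 1: entry 0 ≤ 0; row 2: 28/5 = 28/5. Minimum is 28/5 at row 2 (u2 leaves); pivot element 5.
Pivot on row 2; the Z-row RHS becomes 0 − (-1)·(28/5) = 28/5.

28/5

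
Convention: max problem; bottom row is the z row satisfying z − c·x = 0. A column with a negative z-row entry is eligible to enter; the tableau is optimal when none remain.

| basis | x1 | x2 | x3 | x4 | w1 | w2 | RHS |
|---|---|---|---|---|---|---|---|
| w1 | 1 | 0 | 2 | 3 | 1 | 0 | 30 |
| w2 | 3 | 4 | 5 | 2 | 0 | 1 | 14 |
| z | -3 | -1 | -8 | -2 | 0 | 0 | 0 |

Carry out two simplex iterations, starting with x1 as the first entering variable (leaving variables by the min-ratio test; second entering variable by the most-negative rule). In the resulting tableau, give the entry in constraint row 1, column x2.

Ratio test on column x1 — row 1: 30/1 = 30; row 2: 14/3 = 14/3. Minimum is 14/3 at row 2 (w2 leaves); pivot element 3.
Divide row 2 by 3; eliminate column x1 from the other rows.
Second iteration: most negative z-row entry is -3 in column x3, so x3 enters.
Ratio test on column x3 — row 1: (76/3)/(1/3) = 76; row 2: (14/3)/(5/3) = 14/5. Minimum is 14/5 at row 2 (x1 leaves); pivot element 5/3.
Divide row 2 by 5/3; eliminate column x3 from the other rows.
After both pivots, the entry at constraint row 1, column x2 is -8/5.

-8/5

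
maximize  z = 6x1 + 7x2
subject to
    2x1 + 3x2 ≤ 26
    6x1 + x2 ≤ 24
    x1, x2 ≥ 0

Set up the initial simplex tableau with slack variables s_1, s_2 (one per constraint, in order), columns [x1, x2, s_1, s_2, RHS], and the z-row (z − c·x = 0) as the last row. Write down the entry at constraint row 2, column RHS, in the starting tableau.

The RHS of constraint 2 is b_2 = 24.

24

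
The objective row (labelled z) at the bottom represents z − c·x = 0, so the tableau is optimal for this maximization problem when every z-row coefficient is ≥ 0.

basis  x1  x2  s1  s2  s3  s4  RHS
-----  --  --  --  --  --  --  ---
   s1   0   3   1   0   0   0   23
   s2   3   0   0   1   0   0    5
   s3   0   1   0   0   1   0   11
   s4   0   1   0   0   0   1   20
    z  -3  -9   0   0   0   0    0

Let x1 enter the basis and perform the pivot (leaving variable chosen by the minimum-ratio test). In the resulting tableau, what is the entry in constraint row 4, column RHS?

20

Ratio test on column x1 — row 1: entry 0 ≤ 0; row 2: 5/3 = 5/3; row 3: entry 0 ≤ 0; row 4: entry 0 ≤ 0. Minimum is 5/3 at row 2 (s2 leaves); pivot element 3.
Divide row 2 by 3; eliminate column x1 from the other rows.
Row 4 update in column RHS: 20 − 0·(5/3) = 20.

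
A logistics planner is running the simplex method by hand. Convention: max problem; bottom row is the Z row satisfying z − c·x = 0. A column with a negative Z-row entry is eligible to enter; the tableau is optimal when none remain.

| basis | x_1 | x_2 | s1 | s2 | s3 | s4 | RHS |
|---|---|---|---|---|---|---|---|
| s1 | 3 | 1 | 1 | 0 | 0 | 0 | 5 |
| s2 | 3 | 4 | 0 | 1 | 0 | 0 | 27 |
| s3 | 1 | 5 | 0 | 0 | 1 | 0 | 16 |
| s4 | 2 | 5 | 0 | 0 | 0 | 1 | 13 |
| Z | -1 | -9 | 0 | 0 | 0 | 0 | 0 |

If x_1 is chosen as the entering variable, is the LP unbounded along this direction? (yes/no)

Column x_1 has positive entries in row(s) 1, 2, 3, 4, so the ratio test bounds it — not unbounded.

no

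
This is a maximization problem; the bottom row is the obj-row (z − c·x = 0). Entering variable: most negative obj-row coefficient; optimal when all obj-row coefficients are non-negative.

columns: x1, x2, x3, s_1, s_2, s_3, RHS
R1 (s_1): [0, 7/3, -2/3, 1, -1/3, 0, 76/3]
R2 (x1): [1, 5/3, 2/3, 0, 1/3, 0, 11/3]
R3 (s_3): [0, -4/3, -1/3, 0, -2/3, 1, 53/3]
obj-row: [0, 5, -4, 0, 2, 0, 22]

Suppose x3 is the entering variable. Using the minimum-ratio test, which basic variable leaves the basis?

x1

Column x3 entries and ratios — s_1: -2/3 ≤ 0, skip; x1: (11/3)/(2/3) = 11/2; s_3: -1/3 ≤ 0, skip.
Smallest ratio is 11/2 in the row of x1, so x1 leaves.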